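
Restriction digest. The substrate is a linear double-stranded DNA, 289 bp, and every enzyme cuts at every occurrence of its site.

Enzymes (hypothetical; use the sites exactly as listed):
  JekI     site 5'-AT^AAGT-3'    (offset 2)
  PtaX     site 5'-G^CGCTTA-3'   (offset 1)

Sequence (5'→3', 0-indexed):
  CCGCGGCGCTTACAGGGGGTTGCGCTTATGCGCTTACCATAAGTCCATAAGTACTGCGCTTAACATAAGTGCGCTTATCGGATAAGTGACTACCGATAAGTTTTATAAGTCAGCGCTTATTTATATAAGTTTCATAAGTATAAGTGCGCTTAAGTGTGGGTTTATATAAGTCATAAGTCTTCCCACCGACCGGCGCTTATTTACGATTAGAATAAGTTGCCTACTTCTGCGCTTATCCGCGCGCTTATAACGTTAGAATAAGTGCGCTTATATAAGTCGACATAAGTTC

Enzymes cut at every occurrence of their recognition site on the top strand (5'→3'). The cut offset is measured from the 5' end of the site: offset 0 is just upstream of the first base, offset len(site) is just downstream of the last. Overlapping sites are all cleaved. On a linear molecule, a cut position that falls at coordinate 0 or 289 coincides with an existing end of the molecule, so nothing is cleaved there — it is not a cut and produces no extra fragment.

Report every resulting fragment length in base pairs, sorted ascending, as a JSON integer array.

[5,5,5,6,6,6,7,7,8,8,8,9,9,9,10,10,10,12,12,13,14,16,16,18,19,20,21]

Per-enzyme occurrences:
  JekI (ATAAGT, off=2): starts [38, 46, 64, 81, 95, 104, 124, 133, 139, 165, 172, 211, 257, 271, 281] → cuts [40, 48, 66, 83, 97, 106, 126, 135, 141, 167, 174, 213, 259, 273, 283]
  PtaX (GCGCTTA, off=1): starts [5, 21, 29, 55, 70, 112, 145, 192, 228, 240, 263] → cuts [6, 22, 30, 56, 71, 113, 146, 193, 229, 241, 264]

All cut coordinates (distinct, sorted): [6, 22, 30, 40, 48, 56, 66, 71, 83, 97, 106, 113, 126, 135, 141, 146, 167, 174, 193, 213, 229, 241, 259, 264, 273, 283]

Fragment lengths:
  [0,6): 6 bp
  [6,22): 16 bp
  [22,30): 8 bp
  [30,40): 10 bp
  [40,48): 8 bp
  [48,56): 8 bp
  [56,66): 10 bp
  [66,71): 5 bp
  [71,83): 12 bp
  [83,97): 14 bp
  [97,106): 9 bp
  [106,113): 7 bp
  [113,126): 13 bp
  [126,135): 9 bp
  [135,141): 6 bp
  [141,146): 5 bp
  [146,167): 21 bp
  [167,174): 7 bp
  [174,193): 19 bp
  [193,213): 20 bp
  [213,229): 16 bp
  [229,241): 12 bp
  [241,259): 18 bp
  [259,264): 5 bp
  [264,273): 9 bp
  [273,283): 10 bp
  [283,289): 6 bp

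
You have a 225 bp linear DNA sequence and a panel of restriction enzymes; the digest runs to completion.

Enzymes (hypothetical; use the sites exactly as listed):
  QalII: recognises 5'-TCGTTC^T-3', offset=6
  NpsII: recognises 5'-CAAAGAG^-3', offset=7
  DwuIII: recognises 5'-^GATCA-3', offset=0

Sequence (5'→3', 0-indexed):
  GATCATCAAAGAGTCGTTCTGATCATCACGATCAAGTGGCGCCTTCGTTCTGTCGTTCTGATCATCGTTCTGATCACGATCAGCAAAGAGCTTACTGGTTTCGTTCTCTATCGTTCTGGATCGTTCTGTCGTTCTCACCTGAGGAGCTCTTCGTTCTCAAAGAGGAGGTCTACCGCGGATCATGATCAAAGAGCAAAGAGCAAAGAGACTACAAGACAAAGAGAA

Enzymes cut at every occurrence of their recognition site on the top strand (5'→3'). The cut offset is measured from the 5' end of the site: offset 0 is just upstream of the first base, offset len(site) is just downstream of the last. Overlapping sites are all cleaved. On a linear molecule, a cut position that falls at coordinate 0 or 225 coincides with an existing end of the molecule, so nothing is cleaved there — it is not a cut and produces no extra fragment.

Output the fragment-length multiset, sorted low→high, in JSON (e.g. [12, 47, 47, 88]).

[1,1,1,2,6,6,6,7,7,8,8,8,9,10,10,10,11,13,13,13,16,16,21,22]

Per-enzyme occurrences:
  QalII TCGTTCT/6: at [13, 44, 52, 64, 100, 110, 120, 128, 150] ⇒ [19, 50, 58, 70, 106, 116, 126, 134, 156]
  NpsII CAAAGAG/7: at [6, 83, 157, 186, 193, 200, 216] ⇒ [13, 90, 164, 193, 200, 207, 223]
  DwuIII GATCA/0: at [0, 20, 29, 59, 71, 77, 177, 183] ⇒ [20, 29, 59, 71, 77, 177, 183] (position 0 is a terminus of the linear molecule — no cut)

All cut coordinates (distinct, sorted): [13, 19, 20, 29, 50, 58, 59, 70, 71, 77, 90, 106, 116, 126, 134, 156, 164, 177, 183, 193, 200, 207, 223]

Fragment lengths:
  [0,13): 13 bp
  [13,19): 6 bp
  [19,20): 1 bp
  [20,29): 9 bp
  [29,50): 21 bp
  [50,58): 8 bp
  [58,59): 1 bp
  [59,70): 11 bp
  [70,71): 1 bp
  [71,77): 6 bp
  [77,90): 13 bp
  [90,106): 16 bp
  [106,116): 10 bp
  [116,126): 10 bp
  [126,134): 8 bp
  [134,156): 22 bp
  [156,164): 8 bp
  [164,177): 13 bp
  [177,183): 6 bp
  [183,193): 10 bp
  [193,200): 7 bp
  [200,207): 7 bp
  [207,223): 16 bp
  [223,225): 2 bp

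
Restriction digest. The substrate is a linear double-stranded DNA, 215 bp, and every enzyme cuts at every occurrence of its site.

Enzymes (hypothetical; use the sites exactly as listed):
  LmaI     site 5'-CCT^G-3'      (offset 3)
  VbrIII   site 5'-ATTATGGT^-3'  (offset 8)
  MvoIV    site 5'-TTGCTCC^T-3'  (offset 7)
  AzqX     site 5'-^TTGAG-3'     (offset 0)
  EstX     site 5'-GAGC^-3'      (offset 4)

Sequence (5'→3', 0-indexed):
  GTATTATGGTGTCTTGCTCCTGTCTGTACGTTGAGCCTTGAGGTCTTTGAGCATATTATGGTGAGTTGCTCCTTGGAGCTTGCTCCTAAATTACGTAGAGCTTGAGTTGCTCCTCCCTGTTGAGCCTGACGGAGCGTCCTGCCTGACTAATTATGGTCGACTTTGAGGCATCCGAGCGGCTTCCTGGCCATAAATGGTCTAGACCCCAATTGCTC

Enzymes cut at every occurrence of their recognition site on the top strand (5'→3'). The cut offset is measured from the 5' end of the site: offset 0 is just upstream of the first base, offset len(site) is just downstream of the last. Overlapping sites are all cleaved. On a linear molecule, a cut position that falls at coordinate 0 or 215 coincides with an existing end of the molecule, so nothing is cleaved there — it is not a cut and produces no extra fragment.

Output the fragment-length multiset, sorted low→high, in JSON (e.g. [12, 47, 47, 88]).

Per-enzyme occurrences:
  LmaI CCTG/3: at [18, 115, 124, 137, 141, 182] ⇒ [21, 118, 127, 140, 144, 185]
  VbrIII ATTATGGT/8: at [2, 54, 149] ⇒ [10, 62, 157]
  MvoIV TTGCTCCT/7: at [13, 65, 79, 106] ⇒ [20, 72, 86, 113]
  AzqX TTGAG/0: at [30, 37, 46, 101, 119, 162] ⇒ [30, 37, 46, 101, 119, 162]
  EstX GAGC/4: at [32, 48, 75, 97, 121, 131, 173] ⇒ [36, 52, 79, 101, 125, 135, 177]

Pooled cuts: [10, 20, 21, 30, 36, 37, 46, 52, 62, 72, 79, 86, 101, 113, 118, 119, 125, 127, 135, 140, 144, 157, 162, 177, 185]

Fragment lengths:
  [0,10): 10 bp
  [10,20): 10 bp
  [20,21): 1 bp
  [21,30): 9 bp
  [30,36): 6 bp
  [36,37): 1 bp
  [37,46): 9 bp
  [46,52): 6 bp
  [52,62): 10 bp
  [62,72): 10 bp
  [72,79): 7 bp
  [79,86): 7 bp
  [86,101): 15 bp
  [101,113): 12 bp
  [113,118): 5 bp
  [118,119): 1 bp
  [119,125): 6 bp
  [125,127): 2 bp
  [127,135): 8 bp
  [135,140): 5 bp
  [140,144): 4 bp
  [144,157): 13 bp
  [157,162): 5 bp
  [162,177): 15 bp
  [177,185): 8 bp
  [185,215): 30 bp

[1,1,1,2,4,5,5,5,6,6,6,7,7,8,8,9,9,10,10,10,10,12,13,15,15,30]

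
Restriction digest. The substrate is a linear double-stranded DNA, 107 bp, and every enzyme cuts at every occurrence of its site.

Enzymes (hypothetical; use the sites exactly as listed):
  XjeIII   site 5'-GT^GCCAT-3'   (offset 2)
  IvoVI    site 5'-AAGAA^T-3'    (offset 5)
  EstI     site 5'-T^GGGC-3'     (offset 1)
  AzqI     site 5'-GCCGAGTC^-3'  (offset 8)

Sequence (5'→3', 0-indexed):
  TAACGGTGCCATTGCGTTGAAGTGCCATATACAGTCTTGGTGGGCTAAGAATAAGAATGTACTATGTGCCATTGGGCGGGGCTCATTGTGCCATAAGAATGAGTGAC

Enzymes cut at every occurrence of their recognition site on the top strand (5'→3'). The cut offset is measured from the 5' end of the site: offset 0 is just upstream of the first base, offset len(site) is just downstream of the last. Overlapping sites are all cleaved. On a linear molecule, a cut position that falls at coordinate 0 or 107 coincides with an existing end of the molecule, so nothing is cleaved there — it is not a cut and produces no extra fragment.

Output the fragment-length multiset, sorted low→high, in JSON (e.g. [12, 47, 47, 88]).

[6,6,7,8,10,10,10,16,16,18]

Scan for sites:
  XjeIII (GTGCCAT, off=2): starts [5, 21, 65, 87] → cuts [7, 23, 67, 89]
  IvoVI (AAGAAT, off=5): starts [46, 52, 94] → cuts [51, 57, 99]
  EstI (TGGGC, off=1): starts [40, 72] → cuts [41, 73]
  AzqI (GCCGAGTC, off=8): no sites

All cut coordinates (distinct, sorted): [7, 23, 41, 51, 57, 67, 73, 89, 99]

Fragments:
  [0,7): 7 bp
  [7,23): 16 bp
  [23,41): 18 bp
  [41,51): 10 bp
  [51,57): 6 bp
  [57,67): 10 bp
  [67,73): 6 bp
  [73,89): 16 bp
  [89,99): 10 bp
  [99,107): 8 bp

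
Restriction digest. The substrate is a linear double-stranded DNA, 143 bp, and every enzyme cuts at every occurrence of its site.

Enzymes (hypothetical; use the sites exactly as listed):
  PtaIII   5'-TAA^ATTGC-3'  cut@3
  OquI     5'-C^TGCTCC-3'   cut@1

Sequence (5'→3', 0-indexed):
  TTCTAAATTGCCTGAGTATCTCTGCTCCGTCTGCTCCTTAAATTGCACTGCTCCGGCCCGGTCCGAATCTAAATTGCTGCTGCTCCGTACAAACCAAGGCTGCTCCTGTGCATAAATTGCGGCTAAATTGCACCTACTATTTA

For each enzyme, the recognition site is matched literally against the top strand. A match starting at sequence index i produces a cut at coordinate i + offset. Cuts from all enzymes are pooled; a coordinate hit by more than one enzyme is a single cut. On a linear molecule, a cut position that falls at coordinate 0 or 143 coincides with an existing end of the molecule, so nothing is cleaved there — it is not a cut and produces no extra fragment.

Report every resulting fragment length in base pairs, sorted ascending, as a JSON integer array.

[6,7,8,9,10,11,15,16,17,20,24]

Per-enzyme occurrences:
  PtaIII TAAATTGC/3: at [3, 38, 69, 112, 123] ⇒ [6, 41, 72, 115, 126]
  OquI CTGCTCC/1: at [21, 30, 47, 79, 99] ⇒ [22, 31, 48, 80, 100]

Pooled cuts: [6, 22, 31, 41, 48, 72, 80, 100, 115, 126]

Fragment lengths:
  [0,6): 6 bp
  [6,22): 16 bp
  [22,31): 9 bp
  [31,41): 10 bp
  [41,48): 7 bp
  [48,72): 24 bp
  [72,80): 8 bp
  [80,100): 20 bp
  [100,115): 15 bp
  [115,126): 11 bp
  [126,143): 17 bp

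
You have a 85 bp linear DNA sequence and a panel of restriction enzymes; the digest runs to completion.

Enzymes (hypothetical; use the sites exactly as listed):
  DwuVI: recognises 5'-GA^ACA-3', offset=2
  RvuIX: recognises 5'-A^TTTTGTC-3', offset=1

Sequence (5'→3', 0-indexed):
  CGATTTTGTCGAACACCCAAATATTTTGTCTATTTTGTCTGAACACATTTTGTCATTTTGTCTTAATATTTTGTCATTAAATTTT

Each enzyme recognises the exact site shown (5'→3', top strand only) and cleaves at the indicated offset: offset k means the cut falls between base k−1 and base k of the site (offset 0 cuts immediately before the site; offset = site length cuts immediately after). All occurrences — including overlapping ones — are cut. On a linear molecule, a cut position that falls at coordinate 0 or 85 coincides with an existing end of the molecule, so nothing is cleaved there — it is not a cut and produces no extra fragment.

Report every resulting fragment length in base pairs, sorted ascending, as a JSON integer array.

Site scan:
  DwuVI (GAACA, off=2): starts [10, 40] → cuts [12, 42]
  RvuIX (ATTTTGTC, off=1): starts [2, 22, 31, 46, 54, 67] → cuts [3, 23, 32, 47, 55, 68]

All cut coordinates (distinct, sorted): [3, 12, 23, 32, 42, 47, 55, 68]

Fragments:
  [0,3): 3 bp
  [3,12): 9 bp
  [12,23): 11 bp
  [23,32): 9 bp
  [32,42): 10 bp
  [42,47): 5 bp
  [47,55): 8 bp
  [55,68): 13 bp
  [68,85): 17 bp

[3,5,8,9,9,10,11,13,17]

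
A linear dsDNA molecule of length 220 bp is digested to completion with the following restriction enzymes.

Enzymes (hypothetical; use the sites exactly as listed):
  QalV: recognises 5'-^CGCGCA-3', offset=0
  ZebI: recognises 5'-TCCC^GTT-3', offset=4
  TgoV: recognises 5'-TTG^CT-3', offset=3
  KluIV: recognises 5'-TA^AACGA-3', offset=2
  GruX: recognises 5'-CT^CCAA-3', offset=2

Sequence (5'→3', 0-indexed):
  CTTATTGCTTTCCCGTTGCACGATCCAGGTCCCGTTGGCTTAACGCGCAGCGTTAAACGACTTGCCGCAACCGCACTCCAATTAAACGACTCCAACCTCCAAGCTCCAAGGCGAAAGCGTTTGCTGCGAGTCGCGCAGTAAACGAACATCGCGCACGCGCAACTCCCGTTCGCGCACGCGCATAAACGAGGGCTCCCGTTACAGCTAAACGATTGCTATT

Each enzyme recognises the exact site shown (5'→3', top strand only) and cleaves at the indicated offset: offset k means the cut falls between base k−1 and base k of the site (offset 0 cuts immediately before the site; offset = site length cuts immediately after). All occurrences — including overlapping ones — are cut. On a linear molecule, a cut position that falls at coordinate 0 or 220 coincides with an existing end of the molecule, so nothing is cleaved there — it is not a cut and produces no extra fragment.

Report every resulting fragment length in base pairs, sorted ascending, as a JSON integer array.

Per-enzyme occurrences:
  QalV (CGCGCA, off=0): starts [43, 131, 149, 155, 170, 176] → cuts [43, 131, 149, 155, 170, 176]
  ZebI (TCCCGTT, off=4): starts [10, 29, 163, 193] → cuts [14, 33, 167, 197]
  TgoV (TTGCT, off=3): starts [4, 120, 212] → cuts [7, 123, 215]
  KluIV (TAAACGA, off=2): starts [53, 82, 138, 182, 205] → cuts [55, 84, 140, 184, 207]
  GruX (CTCCAA, off=2): starts [75, 89, 96, 103] → cuts [77, 91, 98, 105]

All cut coordinates (distinct, sorted): [7, 14, 33, 43, 55, 77, 84, 91, 98, 105, 123, 131, 140, 149, 155, 167, 170, 176, 184, 197, 207, 215]

Fragments:
  [0,7): 7 bp
  [7,14): 7 bp
  [14,33): 19 bp
  [33,43): 10 bp
  [43,55): 12 bp
  [55,77): 22 bp
  [77,84): 7 bp
  [84,91): 7 bp
  [91,98): 7 bp
  [98,105): 7 bp
  [105,123): 18 bp
  [123,131): 8 bp
  [131,140): 9 bp
  [140,149): 9 bp
  [149,155): 6 bp
  [155,167): 12 bp
  [167,170): 3 bp
  [170,176): 6 bp
  [176,184): 8 bp
  [184,197): 13 bp
  [197,207): 10 bp
  [207,215): 8 bp
  [215,220): 5 bp

[3,5,6,6,7,7,7,7,7,7,8,8,8,9,9,10,10,12,12,13,18,19,22]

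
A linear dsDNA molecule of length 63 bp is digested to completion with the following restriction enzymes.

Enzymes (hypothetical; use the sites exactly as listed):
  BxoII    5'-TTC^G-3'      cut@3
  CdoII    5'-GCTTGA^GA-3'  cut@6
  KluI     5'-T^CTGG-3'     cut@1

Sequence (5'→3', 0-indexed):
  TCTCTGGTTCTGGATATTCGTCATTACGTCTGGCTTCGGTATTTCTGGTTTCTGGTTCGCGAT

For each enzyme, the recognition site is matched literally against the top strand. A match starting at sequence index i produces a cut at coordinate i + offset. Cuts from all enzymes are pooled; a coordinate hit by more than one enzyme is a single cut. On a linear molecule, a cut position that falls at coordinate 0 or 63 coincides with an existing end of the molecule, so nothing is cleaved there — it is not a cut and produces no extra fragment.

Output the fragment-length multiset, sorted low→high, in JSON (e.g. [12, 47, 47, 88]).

Scan for sites:
  BxoII TTCG/3: at [16, 34, 55] ⇒ [19, 37, 58]
  CdoII (GCTTGAGA, off=6): no sites
  KluI TCTGG/1: at [2, 8, 28, 43, 50] ⇒ [3, 9, 29, 44, 51]

Pooled cuts: [3, 9, 19, 29, 37, 44, 51, 58]

Fragment lengths:
  [0,3): 3 bp
  [3,9): 6 bp
  [9,19): 10 bp
  [19,29): 10 bp
  [29,37): 8 bp
  [37,44): 7 bp
  [44,51): 7 bp
  [51,58): 7 bp
  [58,63): 5 bp

[3,5,6,7,7,7,8,10,10]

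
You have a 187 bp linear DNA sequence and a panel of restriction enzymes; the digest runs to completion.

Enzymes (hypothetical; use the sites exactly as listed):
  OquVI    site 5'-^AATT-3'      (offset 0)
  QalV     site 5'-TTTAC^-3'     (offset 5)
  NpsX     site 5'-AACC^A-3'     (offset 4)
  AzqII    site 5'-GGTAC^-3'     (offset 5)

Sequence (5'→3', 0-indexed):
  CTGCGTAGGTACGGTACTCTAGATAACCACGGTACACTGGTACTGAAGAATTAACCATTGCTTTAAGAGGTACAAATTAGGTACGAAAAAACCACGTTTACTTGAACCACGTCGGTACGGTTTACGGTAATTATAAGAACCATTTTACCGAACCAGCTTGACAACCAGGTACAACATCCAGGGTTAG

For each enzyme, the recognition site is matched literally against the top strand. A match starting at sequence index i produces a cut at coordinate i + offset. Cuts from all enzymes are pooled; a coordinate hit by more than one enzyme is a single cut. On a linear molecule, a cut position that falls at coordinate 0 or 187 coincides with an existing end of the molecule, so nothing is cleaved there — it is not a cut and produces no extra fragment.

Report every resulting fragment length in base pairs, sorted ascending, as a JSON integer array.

[1,3,5,5,6,6,7,7,7,7,8,8,8,9,10,10,11,12,12,13,15,17]

Per-enzyme occurrences:
  OquVI (AATT, off=0): starts [48, 74, 128] → cuts [48, 74, 128]
  QalV (TTTAC, off=5): starts [96, 120, 143] → cuts [101, 125, 148]
  NpsX (AACCA, off=4): starts [24, 52, 89, 104, 137, 150, 162] → cuts [28, 56, 93, 108, 141, 154, 166]
  AzqII (GGTAC, off=5): starts [7, 12, 30, 38, 68, 79, 113, 167] → cuts [12, 17, 35, 43, 73, 84, 118, 172]

Pooled cuts: [12, 17, 28, 35, 43, 48, 56, 73, 74, 84, 93, 101, 108, 118, 125, 128, 141, 148, 154, 166, 172]

Fragments:
  [0,12): 12 bp
  [12,17): 5 bp
  [17,28): 11 bp
  [28,35): 7 bp
  [35,43): 8 bp
  [43,48): 5 bp
  [48,56): 8 bp
  [56,73): 17 bp
  [73,74): 1 bp
  [74,84): 10 bp
  [84,93): 9 bp
  [93,101): 8 bp
  [101,108): 7 bp
  [108,118): 10 bp
  [118,125): 7 bp
  [125,128): 3 bp
  [128,141): 13 bp
  [141,148): 7 bp
  [148,154): 6 bp
  [154,166): 12 bp
  [166,172): 6 bp
  [172,187): 15 bp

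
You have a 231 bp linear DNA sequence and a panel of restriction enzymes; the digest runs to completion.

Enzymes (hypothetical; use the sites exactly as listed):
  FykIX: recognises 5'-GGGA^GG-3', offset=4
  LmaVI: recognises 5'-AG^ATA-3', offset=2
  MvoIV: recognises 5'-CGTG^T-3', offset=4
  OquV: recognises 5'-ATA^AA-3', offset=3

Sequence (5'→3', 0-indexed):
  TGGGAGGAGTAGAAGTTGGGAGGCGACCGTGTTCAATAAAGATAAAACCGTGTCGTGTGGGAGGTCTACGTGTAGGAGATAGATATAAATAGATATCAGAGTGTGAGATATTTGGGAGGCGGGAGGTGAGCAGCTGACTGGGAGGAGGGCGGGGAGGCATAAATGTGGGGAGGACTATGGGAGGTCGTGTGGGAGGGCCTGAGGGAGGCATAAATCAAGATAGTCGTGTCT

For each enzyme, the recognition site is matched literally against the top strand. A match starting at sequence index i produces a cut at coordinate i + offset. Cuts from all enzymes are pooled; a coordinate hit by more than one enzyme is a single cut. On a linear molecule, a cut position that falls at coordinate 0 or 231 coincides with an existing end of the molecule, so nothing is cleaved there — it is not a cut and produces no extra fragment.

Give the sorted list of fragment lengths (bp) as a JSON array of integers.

[3,3,3,4,5,5,5,5,5,5,6,6,6,7,7,7,7,8,9,10,10,10,10,11,12,12,15,16,19]

Scan for sites:
  FykIX (GGGAGG, off=4): starts [1, 17, 58, 113, 120, 139, 151, 167, 178, 190, 202] → cuts [5, 21, 62, 117, 124, 143, 155, 171, 182, 194, 206]
  LmaVI (AGATA, off=2): starts [39, 76, 80, 90, 105, 217] → cuts [41, 78, 82, 92, 107, 219]
  MvoIV (CGTGT, off=4): starts [27, 48, 53, 68, 185, 224] → cuts [31, 52, 57, 72, 189, 228]
  OquV (ATAAA, off=3): starts [35, 41, 84, 158, 209] → cuts [38, 44, 87, 161, 212]

All cut coordinates (distinct, sorted): [5, 21, 31, 38, 41, 44, 52, 57, 62, 72, 78, 82, 87, 92, 107, 117, 124, 143, 155, 161, 171, 182, 189, 194, 206, 212, 219, 228]

Fragments:
  [0,5): 5 bp
  [5,21): 16 bp
  [21,31): 10 bp
  [31,38): 7 bp
  [38,41): 3 bp
  [41,44): 3 bp
  [44,52): 8 bp
  [52,57): 5 bp
  [57,62): 5 bp
  [62,72): 10 bp
  [72,78): 6 bp
  [78,82): 4 bp
  [82,87): 5 bp
  [87,92): 5 bp
  [92,107): 15 bp
  [107,117): 10 bp
  [117,124): 7 bp
  [124,143): 19 bp
  [143,155): 12 bp
  [155,161): 6 bp
  [161,171): 10 bp
  [171,182): 11 bp
  [182,189): 7 bp
  [189,194): 5 bp
  [194,206): 12 bp
  [206,212): 6 bp
  [212,219): 7 bp
  [219,228): 9 bp
  [228,231): 3 bp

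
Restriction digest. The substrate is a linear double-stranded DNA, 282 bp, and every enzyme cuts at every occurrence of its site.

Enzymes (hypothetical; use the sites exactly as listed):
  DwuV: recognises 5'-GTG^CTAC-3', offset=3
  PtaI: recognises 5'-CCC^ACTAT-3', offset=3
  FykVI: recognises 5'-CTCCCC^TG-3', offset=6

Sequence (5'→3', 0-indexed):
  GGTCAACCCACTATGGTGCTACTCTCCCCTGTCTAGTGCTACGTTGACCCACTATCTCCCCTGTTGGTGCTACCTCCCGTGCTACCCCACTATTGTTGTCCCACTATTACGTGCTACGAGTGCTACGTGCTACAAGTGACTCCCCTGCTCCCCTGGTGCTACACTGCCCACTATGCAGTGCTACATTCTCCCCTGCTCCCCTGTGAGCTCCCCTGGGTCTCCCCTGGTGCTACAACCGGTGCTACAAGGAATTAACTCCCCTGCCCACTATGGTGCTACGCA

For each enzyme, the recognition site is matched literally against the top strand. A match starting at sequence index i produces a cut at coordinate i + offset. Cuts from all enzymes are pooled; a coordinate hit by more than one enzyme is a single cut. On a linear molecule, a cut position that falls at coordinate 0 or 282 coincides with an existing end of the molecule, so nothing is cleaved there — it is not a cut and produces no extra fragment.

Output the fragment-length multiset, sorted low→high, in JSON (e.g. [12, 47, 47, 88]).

[5,5,5,7,7,7,8,8,8,9,9,9,9,9,11,11,11,11,11,11,12,12,12,12,13,14,16,20]

Site scan:
  DwuV GTGCTAC/3: at [15, 35, 66, 78, 110, 119, 126, 155, 177, 226, 238, 272] ⇒ [18, 38, 69, 81, 113, 122, 129, 158, 180, 229, 241, 275]
  PtaI CCCACTAT/3: at [6, 47, 85, 99, 166, 263] ⇒ [9, 50, 88, 102, 169, 266]
  FykVI CTCCCCTG/6: at [23, 55, 139, 147, 187, 195, 207, 218, 255] ⇒ [29, 61, 145, 153, 193, 201, 213, 224, 261]

Pooled cuts: [9, 18, 29, 38, 50, 61, 69, 81, 88, 102, 113, 122, 129, 145, 153, 158, 169, 180, 193, 201, 213, 224, 229, 241, 261, 266, 275]

Fragments:
  [0,9): 9 bp
  [9,18): 9 bp
  [18,29): 11 bp
  [29,38): 9 bp
  [38,50): 12 bp
  [50,61): 11 bp
  [61,69): 8 bp
  [69,81): 12 bp
  [81,88): 7 bp
  [88,102): 14 bp
  [102,113): 11 bp
  [113,122): 9 bp
  [122,129): 7 bp
  [129,145): 16 bp
  [145,153): 8 bp
  [153,158): 5 bp
  [158,169): 11 bp
  [169,180): 11 bp
  [180,193): 13 bp
  [193,201): 8 bp
  [201,213): 12 bp
  [213,224): 11 bp
  [224,229): 5 bp
  [229,241): 12 bp
  [241,261): 20 bp
  [261,266): 5 bp
  [266,275): 9 bp
  [275,282): 7 bp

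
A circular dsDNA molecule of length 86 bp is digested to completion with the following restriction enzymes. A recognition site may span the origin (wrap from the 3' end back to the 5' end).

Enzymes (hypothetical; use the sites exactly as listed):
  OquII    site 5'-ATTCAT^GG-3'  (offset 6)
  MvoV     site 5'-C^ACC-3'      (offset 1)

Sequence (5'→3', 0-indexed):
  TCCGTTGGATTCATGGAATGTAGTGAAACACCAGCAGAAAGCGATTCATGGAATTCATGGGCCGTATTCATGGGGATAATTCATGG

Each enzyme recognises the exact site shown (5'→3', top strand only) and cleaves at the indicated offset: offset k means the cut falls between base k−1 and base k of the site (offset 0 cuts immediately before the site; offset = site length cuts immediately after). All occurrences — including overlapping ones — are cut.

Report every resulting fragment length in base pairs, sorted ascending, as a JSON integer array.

[9,13,13,15,16,20]

Per-enzyme occurrences:
  OquII ATTCATGG/6: at [8, 43, 52, 65, 78] ⇒ [14, 49, 58, 71, 84]
  MvoV CACC/1: at [28] ⇒ [29]

Pooled cuts: [14, 29, 49, 58, 71, 84]

Fragments:
  14→29: 15 bp
  29→49: 20 bp
  49→58: 9 bp
  58→71: 13 bp
  71→84: 13 bp
  84→14 (wrap): 86-84+14 = 16 bp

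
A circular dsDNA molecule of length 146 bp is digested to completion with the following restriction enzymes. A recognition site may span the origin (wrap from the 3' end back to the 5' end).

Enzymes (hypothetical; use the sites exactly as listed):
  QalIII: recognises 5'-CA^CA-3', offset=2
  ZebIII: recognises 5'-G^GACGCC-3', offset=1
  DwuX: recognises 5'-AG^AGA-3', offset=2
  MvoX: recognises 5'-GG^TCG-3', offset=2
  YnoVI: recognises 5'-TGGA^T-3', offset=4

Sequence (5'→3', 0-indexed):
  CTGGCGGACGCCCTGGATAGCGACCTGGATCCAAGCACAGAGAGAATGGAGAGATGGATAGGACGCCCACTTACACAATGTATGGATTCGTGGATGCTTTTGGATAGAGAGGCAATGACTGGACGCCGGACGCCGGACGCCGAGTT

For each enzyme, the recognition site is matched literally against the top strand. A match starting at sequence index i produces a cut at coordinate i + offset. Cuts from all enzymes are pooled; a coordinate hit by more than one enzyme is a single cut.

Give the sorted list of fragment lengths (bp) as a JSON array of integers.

Per-enzyme occurrences:
  QalIII (CACA, off=2): starts [35, 73] → cuts [37, 75]
  ZebIII (GGACGCC, off=1): starts [5, 60, 120, 127, 134] → cuts [6, 61, 121, 128, 135]
  DwuX (AGAGA, off=2): starts [38, 40, 49, 105] → cuts [40, 42, 51, 107]
  MvoX (GGTCG, off=2): no sites
  YnoVI (TGGAT, off=4): starts [13, 25, 54, 82, 90, 100] → cuts [17, 29, 58, 86, 94, 104]

All cut coordinates (distinct, sorted): [6, 17, 29, 37, 40, 42, 51, 58, 61, 75, 86, 94, 104, 107, 121, 128, 135]

Fragments:
  6→17: 11 bp
  17→29: 12 bp
  29→37: 8 bp
  37→40: 3 bp
  40→42: 2 bp
  42→51: 9 bp
  51→58: 7 bp
  58→61: 3 bp
  61→75: 14 bp
  75→86: 11 bp
  86→94: 8 bp
  94→104: 10 bp
  104→107: 3 bp
  107→121: 14 bp
  121→128: 7 bp
  128→135: 7 bp
  135→6 (wrap): 146-135+6 = 17 bp

[2,3,3,3,7,7,7,8,8,9,10,11,11,12,14,14,17]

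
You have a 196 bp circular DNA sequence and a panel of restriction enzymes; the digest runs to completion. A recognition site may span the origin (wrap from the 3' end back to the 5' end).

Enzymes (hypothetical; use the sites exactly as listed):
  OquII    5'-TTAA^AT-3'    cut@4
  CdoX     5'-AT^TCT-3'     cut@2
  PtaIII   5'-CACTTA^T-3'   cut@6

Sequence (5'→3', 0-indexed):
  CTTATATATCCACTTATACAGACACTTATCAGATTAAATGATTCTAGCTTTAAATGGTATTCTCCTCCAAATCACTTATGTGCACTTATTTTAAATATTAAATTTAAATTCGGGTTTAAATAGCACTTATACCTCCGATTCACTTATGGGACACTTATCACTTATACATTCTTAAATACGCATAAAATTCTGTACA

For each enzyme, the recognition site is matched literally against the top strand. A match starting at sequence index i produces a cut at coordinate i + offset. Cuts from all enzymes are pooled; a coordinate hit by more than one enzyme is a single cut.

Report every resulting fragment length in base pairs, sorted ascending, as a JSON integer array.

Site scan:
  OquII (TTAAAT, off=4): starts [33, 49, 90, 97, 103, 115, 171] → cuts [37, 53, 94, 101, 107, 119, 175]
  CdoX (ATTCT, off=2): starts [40, 58, 167, 186] → cuts [42, 60, 169, 188]
  PtaIII (CACTTAT, off=6): starts [10, 22, 72, 82, 123, 140, 151, 158, 194] → cuts [4, 16, 28, 78, 88, 129, 146, 157, 164]

Pooled cuts: [4, 16, 28, 37, 42, 53, 60, 78, 88, 94, 101, 107, 119, 129, 146, 157, 164, 169, 175, 188]

Fragments:
  4→16: 12 bp
  16→28: 12 bp
  28→37: 9 bp
  37→42: 5 bp
  42→53: 11 bp
  53→60: 7 bp
  60→78: 18 bp
  78→88: 10 bp
  88→94: 6 bp
  94→101: 7 bp
  101→107: 6 bp
  107→119: 12 bp
  119→129: 10 bp
  129→146: 17 bp
  146→157: 11 bp
  157→164: 7 bp
  164→169: 5 bp
  169→175: 6 bp
  175→188: 13 bp
  188→4 (wrap): 196-188+4 = 12 bp

[5,5,6,6,6,7,7,7,9,10,10,11,11,12,12,12,12,13,17,18]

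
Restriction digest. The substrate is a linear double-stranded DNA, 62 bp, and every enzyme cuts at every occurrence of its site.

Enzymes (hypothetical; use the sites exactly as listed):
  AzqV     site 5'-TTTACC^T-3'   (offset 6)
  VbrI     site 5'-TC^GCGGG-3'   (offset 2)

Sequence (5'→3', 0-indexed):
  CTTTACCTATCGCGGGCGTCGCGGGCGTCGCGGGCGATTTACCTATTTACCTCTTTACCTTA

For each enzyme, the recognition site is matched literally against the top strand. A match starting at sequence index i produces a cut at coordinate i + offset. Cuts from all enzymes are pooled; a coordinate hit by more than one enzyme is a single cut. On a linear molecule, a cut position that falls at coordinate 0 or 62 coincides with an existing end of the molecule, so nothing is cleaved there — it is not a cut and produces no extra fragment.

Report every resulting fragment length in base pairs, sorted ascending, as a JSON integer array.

Per-enzyme occurrences:
  AzqV (TTTACCT, off=6): starts [1, 37, 45, 53] → cuts [7, 43, 51, 59]
  VbrI (TCGCGGG, off=2): starts [9, 18, 27] → cuts [11, 20, 29]

All cut coordinates (distinct, sorted): [7, 11, 20, 29, 43, 51, 59]

Fragment lengths:
  [0,7): 7 bp
  [7,11): 4 bp
  [11,20): 9 bp
  [20,29): 9 bp
  [29,43): 14 bp
  [43,51): 8 bp
  [51,59): 8 bp
  [59,62): 3 bp

[3,4,7,8,8,9,9,14]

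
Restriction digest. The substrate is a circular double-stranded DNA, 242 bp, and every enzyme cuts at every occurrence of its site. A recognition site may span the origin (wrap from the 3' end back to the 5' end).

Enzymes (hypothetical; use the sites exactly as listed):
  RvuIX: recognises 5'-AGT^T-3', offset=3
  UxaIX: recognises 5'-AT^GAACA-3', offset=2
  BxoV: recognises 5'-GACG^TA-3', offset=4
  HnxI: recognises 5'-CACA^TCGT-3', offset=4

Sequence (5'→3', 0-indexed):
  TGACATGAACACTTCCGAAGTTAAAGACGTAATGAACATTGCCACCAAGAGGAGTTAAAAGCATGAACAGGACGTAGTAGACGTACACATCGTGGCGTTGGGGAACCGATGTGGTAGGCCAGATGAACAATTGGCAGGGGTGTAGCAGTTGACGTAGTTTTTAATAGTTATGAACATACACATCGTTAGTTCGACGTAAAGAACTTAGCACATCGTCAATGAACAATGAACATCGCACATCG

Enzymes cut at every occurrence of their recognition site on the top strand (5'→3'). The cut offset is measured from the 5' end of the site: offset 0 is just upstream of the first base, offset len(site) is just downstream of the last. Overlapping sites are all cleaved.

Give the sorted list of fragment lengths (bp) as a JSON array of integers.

Site scan:
  RvuIX AGTT/3: at [18, 52, 146, 155, 165, 187] ⇒ [21, 55, 149, 158, 168, 190]
  UxaIX ATGAACA/2: at [4, 31, 62, 122, 169, 218, 225] ⇒ [6, 33, 64, 124, 171, 220, 227]
  BxoV GACGTA/4: at [25, 70, 79, 150, 192] ⇒ [29, 74, 83, 154, 196]
  HnxI CACATCGT/4: at [85, 178, 208, 235] ⇒ [89, 182, 212, 239]

All cut coordinates (distinct, sorted): [6, 21, 29, 33, 55, 64, 74, 83, 89, 124, 149, 154, 158, 168, 171, 182, 190, 196, 212, 220, 227, 239]

Fragment lengths:
  6→21: 15 bp
  21→29: 8 bp
  29→33: 4 bp
  33→55: 22 bp
  55→64: 9 bp
  64→74: 10 bp
  74→83: 9 bp
  83→89: 6 bp
  89→124: 35 bp
  124→149: 25 bp
  149→154: 5 bp
  154→158: 4 bp
  158→168: 10 bp
  168→171: 3 bp
  171→182: 11 bp
  182→190: 8 bp
  190→196: 6 bp
  196→212: 16 bp
  212→220: 8 bp
  220→227: 7 bp
  227→239: 12 bp
  239→6 (wrap): 242-239+6 = 9 bp

[3,4,4,5,6,6,7,8,8,8,9,9,9,10,10,11,12,15,16,22,25,35]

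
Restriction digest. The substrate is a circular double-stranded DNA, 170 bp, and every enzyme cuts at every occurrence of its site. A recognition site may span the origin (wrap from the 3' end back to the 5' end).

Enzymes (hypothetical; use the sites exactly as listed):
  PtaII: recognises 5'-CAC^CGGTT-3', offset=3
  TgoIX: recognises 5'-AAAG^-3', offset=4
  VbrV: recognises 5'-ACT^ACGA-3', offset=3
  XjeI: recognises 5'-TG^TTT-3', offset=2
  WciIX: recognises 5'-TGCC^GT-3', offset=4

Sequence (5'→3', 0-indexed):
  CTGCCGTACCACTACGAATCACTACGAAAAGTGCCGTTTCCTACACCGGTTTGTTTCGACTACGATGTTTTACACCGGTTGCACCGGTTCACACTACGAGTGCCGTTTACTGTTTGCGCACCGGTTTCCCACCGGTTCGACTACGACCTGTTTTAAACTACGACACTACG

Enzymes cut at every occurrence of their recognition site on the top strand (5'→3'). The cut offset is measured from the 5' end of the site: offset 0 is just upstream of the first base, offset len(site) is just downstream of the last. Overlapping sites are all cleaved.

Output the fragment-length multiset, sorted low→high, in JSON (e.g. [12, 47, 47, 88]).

Per-enzyme occurrences:
  PtaII (CACCGGTT, off=3): starts [43, 72, 81, 118, 129] → cuts [46, 75, 84, 121, 132]
  TgoIX (AAAG, off=4): starts [27] → cuts [31]
  VbrV (ACTACGA, off=3): starts [10, 20, 58, 92, 139, 156] → cuts [13, 23, 61, 95, 142, 159]
  XjeI (TGTTT, off=2): starts [51, 65, 110, 148] → cuts [53, 67, 112, 150]
  WciIX (TGCCGT, off=4): starts [1, 31, 100] → cuts [5, 35, 104]

Pooled cuts: [5, 13, 23, 31, 35, 46, 53, 61, 67, 75, 84, 95, 104, 112, 121, 132, 142, 150, 159]

Fragments:
  5→13: 8 bp
  13→23: 10 bp
  23→31: 8 bp
  31→35: 4 bp
  35→46: 11 bp
  46→53: 7 bp
  53→61: 8 bp
  61→67: 6 bp
  67→75: 8 bp
  75→84: 9 bp
  84→95: 11 bp
  95→104: 9 bp
  104→112: 8 bp
  112→121: 9 bp
  121→132: 11 bp
  132→142: 10 bp
  142→150: 8 bp
  150→159: 9 bp
  159→5 (wrap): 170-159+5 = 16 bp

[4,6,7,8,8,8,8,8,8,9,9,9,9,10,10,11,11,11,16]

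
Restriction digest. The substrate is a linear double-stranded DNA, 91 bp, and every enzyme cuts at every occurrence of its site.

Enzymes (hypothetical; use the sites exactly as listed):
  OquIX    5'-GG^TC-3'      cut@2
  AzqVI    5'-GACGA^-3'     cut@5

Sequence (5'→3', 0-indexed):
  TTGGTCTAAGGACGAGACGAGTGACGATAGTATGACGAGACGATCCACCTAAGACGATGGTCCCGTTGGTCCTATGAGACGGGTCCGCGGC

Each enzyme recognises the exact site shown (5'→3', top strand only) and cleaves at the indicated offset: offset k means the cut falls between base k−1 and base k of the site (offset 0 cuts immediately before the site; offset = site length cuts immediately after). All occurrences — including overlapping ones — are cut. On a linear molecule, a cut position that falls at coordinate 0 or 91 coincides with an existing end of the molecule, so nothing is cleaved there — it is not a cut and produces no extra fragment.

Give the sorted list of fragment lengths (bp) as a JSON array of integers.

[3,4,5,5,7,8,9,11,11,14,14]

Per-enzyme occurrences:
  OquIX (GGTC, off=2): starts [2, 58, 67, 81] → cuts [4, 60, 69, 83]
  AzqVI (GACGA, off=5): starts [10, 15, 22, 33, 38, 52] → cuts [15, 20, 27, 38, 43, 57]

All cut coordinates (distinct, sorted): [4, 15, 20, 27, 38, 43, 57, 60, 69, 83]

Fragment lengths:
  [0,4): 4 bp
  [4,15): 11 bp
  [15,20): 5 bp
  [20,27): 7 bp
  [27,38): 11 bp
  [38,43): 5 bp
  [43,57): 14 bp
  [57,60): 3 bp
  [60,69): 9 bp
  [69,83): 14 bp
  [83,91): 8 bp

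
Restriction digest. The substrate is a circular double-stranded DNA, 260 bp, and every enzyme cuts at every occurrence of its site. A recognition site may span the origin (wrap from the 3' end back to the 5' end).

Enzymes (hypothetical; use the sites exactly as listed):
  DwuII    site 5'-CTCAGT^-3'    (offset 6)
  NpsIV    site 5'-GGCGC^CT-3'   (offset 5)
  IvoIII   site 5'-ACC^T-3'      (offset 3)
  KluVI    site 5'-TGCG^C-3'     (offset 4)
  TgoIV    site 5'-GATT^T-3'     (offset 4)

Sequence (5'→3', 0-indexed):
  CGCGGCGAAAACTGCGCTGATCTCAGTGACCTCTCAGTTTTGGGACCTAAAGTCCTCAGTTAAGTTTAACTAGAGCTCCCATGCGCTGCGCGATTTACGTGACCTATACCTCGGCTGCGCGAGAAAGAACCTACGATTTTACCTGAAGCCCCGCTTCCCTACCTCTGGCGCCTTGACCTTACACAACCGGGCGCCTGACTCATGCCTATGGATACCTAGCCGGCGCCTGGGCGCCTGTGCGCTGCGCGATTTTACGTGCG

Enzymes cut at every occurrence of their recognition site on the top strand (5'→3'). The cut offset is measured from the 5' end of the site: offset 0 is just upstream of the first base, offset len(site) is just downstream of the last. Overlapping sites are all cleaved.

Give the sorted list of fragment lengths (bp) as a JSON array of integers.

Scan for sites:
  DwuII (CTCAGT, off=6): starts [21, 32, 54] → cuts [27, 38, 60]
  NpsIV (GGCGCCT, off=5): starts [166, 189, 221, 229] → cuts [171, 194, 226, 234]
  IvoIII (ACCT, off=3): starts [28, 44, 101, 107, 128, 140, 160, 175, 213] → cuts [31, 47, 104, 110, 131, 143, 163, 178, 216]
  KluVI (TGCGC, off=4): starts [12, 81, 86, 115, 237, 242, 256] → cuts [0, 16, 85, 90, 119, 241, 246]
  TgoIV (GATTT, off=4): starts [91, 134, 247] → cuts [95, 138, 251]

All cut coordinates (distinct, sorted): [0, 16, 27, 31, 38, 47, 60, 85, 90, 95, 104, 110, 119, 131, 138, 143, 163, 171, 178, 194, 216, 226, 234, 241, 246, 251]

Fragments:
  0→16: 16 bp
  16→27: 11 bp
  27→31: 4 bp
  31→38: 7 bp
  38→47: 9 bp
  47→60: 13 bp
  60→85: 25 bp
  85→90: 5 bp
  90→95: 5 bp
  95→104: 9 bp
  104→110: 6 bp
  110→119: 9 bp
  119→131: 12 bp
  131→138: 7 bp
  138→143: 5 bp
  143→163: 20 bp
  163→171: 8 bp
  171→178: 7 bp
  178→194: 16 bp
  194→216: 22 bp
  216→226: 10 bp
  226→234: 8 bp
  234→241: 7 bp
  241→246: 5 bp
  246→251: 5 bp
  251→0 (wrap): 260-251+0 = 9 bp

[4,5,5,5,5,5,6,7,7,7,7,8,8,9,9,9,9,10,11,12,13,16,16,20,22,25]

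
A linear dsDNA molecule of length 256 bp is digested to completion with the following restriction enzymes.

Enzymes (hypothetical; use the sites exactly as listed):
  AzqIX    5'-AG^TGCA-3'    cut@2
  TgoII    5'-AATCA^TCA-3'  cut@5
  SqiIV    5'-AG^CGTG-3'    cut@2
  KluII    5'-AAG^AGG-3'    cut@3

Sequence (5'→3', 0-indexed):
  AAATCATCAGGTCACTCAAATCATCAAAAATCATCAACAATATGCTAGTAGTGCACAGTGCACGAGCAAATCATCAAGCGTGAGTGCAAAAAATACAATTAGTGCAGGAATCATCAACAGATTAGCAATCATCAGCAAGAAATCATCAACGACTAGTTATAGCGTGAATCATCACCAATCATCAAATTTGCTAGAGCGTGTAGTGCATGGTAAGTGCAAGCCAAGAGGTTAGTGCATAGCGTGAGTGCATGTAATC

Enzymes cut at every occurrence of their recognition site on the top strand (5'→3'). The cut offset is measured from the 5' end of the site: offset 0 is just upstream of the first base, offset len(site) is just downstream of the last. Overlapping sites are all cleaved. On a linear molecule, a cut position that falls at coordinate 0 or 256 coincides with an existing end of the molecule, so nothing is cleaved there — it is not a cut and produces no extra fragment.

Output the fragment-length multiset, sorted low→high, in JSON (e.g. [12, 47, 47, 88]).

Per-enzyme occurrences:
  AzqIX (AGTGCA, off=2): starts [49, 56, 82, 100, 201, 212, 230, 243] → cuts [51, 58, 84, 102, 203, 214, 232, 245]
  TgoII (AATCATCA, off=5): starts [1, 18, 28, 68, 108, 126, 140, 166, 176] → cuts [6, 23, 33, 73, 113, 131, 145, 171, 181]
  SqiIV (AGCGTG, off=2): starts [76, 160, 194, 237] → cuts [78, 162, 196, 239]
  KluII (AAGAGG, off=3): starts [222] → cuts [225]

All cut coordinates (distinct, sorted): [6, 23, 33, 51, 58, 73, 78, 84, 102, 113, 131, 145, 162, 171, 181, 196, 203, 214, 225, 232, 239, 245]

Fragment lengths:
  [0,6): 6 bp
  [6,23): 17 bp
  [23,33): 10 bp
  [33,51): 18 bp
  [51,58): 7 bp
  [58,73): 15 bp
  [73,78): 5 bp
  [78,84): 6 bp
  [84,102): 18 bp
  [102,113): 11 bp
  [113,131): 18 bp
  [131,145): 14 bp
  [145,162): 17 bp
  [162,171): 9 bp
  [171,181): 10 bp
  [181,196): 15 bp
  [196,203): 7 bp
  [203,214): 11 bp
  [214,225): 11 bp
  [225,232): 7 bp
  [232,239): 7 bp
  [239,245): 6 bp
  [245,256): 11 bp

[5,6,6,6,7,7,7,7,9,10,10,11,11,11,11,14,15,15,17,17,18,18,18]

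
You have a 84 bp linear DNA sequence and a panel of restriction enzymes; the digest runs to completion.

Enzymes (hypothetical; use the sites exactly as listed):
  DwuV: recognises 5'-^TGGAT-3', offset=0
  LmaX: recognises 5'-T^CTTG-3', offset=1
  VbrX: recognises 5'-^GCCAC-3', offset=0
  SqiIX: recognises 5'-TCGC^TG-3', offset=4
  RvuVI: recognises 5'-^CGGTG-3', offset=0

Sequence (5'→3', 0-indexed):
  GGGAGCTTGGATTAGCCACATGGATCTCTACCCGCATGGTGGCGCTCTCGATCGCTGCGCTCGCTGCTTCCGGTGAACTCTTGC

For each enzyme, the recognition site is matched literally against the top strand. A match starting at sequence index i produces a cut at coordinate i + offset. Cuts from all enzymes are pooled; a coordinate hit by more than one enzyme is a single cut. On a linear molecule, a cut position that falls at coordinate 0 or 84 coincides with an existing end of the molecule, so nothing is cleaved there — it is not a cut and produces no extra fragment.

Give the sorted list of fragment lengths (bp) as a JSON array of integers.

Site scan:
  DwuV TGGAT/0: at [7, 20] ⇒ [7, 20]
  LmaX TCTTG/1: at [78] ⇒ [79]
  VbrX GCCAC/0: at [14] ⇒ [14]
  SqiIX TCGCTG/4: at [51, 60] ⇒ [55, 64]
  RvuVI CGGTG/0: at [70] ⇒ [70]

All cut coordinates (distinct, sorted): [7, 14, 20, 55, 64, 70, 79]

Fragments:
  [0,7): 7 bp
  [7,14): 7 bp
  [14,20): 6 bp
  [20,55): 35 bp
  [55,64): 9 bp
  [64,70): 6 bp
  [70,79): 9 bp
  [79,84): 5 bp

[5,6,6,7,7,9,9,35]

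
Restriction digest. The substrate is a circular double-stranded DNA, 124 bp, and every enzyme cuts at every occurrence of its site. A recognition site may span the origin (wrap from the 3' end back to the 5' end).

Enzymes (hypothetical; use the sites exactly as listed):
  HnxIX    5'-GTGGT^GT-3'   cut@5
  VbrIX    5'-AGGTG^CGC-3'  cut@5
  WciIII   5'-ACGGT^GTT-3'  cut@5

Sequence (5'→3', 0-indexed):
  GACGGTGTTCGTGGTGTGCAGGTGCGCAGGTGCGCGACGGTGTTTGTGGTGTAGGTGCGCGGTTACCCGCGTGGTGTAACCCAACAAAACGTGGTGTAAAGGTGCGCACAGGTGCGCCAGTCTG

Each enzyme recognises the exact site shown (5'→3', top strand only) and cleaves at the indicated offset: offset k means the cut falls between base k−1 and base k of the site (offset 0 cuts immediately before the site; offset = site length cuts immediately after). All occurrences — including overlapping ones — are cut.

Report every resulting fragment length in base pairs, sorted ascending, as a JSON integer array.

[7,8,9,9,9,9,9,10,16,18,20]

Site scan:
  HnxIX GTGGTGT/5: at [10, 45, 70, 90] ⇒ [15, 50, 75, 95]
  VbrIX AGGTGCGC/5: at [19, 27, 52, 99, 109] ⇒ [24, 32, 57, 104, 114]
  WciIII ACGGTGTT/5: at [1, 36] ⇒ [6, 41]

All cut coordinates (distinct, sorted): [6, 15, 24, 32, 41, 50, 57, 75, 95, 104, 114]

Fragments:
  6→15: 9 bp
  15→24: 9 bp
  24→32: 8 bp
  32→41: 9 bp
  41→50: 9 bp
  50→57: 7 bp
  57→75: 18 bp
  75→95: 20 bp
  95→104: 9 bp
  104→114: 10 bp
  114→6 (wrap): 124-114+6 = 16 bp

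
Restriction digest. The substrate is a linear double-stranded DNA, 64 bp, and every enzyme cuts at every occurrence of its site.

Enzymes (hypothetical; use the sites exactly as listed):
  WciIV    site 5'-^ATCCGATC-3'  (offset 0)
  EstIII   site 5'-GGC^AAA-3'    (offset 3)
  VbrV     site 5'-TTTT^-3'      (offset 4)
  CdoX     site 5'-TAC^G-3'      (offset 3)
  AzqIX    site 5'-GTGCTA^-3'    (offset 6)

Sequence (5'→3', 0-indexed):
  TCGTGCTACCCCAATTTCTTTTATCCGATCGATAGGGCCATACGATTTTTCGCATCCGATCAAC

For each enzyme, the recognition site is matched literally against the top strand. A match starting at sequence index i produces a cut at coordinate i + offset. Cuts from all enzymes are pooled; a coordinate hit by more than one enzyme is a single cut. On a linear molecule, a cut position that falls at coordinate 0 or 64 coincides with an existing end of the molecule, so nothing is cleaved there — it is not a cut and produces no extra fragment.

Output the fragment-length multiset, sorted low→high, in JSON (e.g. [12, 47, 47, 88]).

Site scan:
  WciIV ATCCGATC/0: at [22, 53] ⇒ [22, 53]
  EstIII (GGCAAA, off=3): no sites
  VbrV TTTT/4: at [18, 45, 46] ⇒ [22, 49, 50]
  CdoX TACG/3: at [40] ⇒ [43]
  AzqIX GTGCTA/6: at [2] ⇒ [8]

Pooled cuts: [8, 22, 43, 49, 50, 53]

Fragments:
  [0,8): 8 bp
  [8,22): 14 bp
  [22,43): 21 bp
  [43,49): 6 bp
  [49,50): 1 bp
  [50,53): 3 bp
  [53,64): 11 bp

[1,3,6,8,11,14,21]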